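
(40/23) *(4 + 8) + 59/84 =41677/1932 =21.57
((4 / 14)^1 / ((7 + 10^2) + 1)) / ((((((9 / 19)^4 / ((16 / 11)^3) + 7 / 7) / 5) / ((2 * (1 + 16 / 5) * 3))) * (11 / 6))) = 1067589632 / 5967802577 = 0.18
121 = 121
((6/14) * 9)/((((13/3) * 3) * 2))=27/182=0.15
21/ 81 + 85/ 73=2806/ 1971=1.42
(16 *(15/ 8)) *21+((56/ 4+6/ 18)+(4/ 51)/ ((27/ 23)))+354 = 1374797/ 1377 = 998.40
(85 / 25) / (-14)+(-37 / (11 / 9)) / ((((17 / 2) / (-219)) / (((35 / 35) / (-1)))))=-10212959 / 13090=-780.21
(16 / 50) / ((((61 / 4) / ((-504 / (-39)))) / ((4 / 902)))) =10752 / 8941075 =0.00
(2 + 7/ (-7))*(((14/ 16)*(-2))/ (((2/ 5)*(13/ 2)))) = -35/ 52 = -0.67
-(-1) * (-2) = -2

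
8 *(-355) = -2840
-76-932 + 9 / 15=-5037 / 5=-1007.40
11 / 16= 0.69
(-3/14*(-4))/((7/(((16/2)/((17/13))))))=624/833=0.75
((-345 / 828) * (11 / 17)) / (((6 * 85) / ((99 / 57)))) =-121 / 131784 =-0.00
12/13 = 0.92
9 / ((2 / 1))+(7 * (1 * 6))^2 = 3537 / 2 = 1768.50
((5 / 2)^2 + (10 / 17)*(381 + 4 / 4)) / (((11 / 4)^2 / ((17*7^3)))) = 21547260 / 121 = 178076.53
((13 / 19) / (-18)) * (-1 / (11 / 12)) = 26 / 627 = 0.04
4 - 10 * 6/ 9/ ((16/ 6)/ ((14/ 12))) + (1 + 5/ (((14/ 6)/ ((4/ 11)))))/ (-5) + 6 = 31081/ 4620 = 6.73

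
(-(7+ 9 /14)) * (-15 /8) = 1605 /112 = 14.33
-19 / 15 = -1.27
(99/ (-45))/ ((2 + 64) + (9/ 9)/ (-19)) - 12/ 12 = -6474/ 6265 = -1.03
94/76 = 47/38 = 1.24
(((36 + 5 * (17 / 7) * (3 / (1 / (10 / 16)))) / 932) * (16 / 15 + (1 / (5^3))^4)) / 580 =857031253291 / 7390468750000000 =0.00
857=857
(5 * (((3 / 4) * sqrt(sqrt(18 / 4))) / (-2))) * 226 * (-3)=5085 * 2^(3 / 4) * sqrt(3) / 8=1851.54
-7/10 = -0.70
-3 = -3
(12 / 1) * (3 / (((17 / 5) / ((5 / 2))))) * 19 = 8550 / 17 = 502.94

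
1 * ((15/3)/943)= 5/943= 0.01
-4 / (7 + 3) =-2 / 5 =-0.40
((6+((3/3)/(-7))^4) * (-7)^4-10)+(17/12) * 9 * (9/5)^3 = 7235679/500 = 14471.36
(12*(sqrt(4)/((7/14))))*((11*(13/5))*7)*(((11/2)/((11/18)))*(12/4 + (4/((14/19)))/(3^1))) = 2079792/5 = 415958.40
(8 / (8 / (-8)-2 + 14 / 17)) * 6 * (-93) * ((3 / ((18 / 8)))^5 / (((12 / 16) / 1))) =34537472 / 2997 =11524.01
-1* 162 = -162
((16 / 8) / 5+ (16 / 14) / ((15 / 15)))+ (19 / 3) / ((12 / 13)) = 10589 / 1260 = 8.40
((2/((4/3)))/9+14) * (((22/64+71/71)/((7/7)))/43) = 85/192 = 0.44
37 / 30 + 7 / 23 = 1061 / 690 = 1.54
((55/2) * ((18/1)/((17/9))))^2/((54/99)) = 72772425/578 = 125903.85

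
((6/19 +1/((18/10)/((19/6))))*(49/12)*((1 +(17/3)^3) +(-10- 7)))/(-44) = -467462401/14626656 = -31.96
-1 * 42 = -42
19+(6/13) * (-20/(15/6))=199/13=15.31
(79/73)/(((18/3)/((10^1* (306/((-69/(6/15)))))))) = -5372/1679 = -3.20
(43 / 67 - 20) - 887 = -60726 / 67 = -906.36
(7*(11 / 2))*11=847 / 2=423.50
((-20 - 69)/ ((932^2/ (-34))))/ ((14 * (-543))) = -1513/ 3301639824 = -0.00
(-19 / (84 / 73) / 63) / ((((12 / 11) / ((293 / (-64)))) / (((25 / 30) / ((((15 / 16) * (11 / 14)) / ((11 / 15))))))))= 4470301 / 4898880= 0.91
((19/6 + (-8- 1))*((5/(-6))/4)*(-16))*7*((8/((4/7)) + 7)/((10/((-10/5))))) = 1715/3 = 571.67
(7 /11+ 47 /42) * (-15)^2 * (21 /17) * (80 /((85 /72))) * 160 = 5289995.60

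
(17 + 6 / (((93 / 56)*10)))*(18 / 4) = 24219 / 310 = 78.13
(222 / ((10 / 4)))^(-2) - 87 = -17150807 / 197136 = -87.00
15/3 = 5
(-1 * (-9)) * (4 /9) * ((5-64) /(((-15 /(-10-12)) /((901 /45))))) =-4677992 /675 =-6930.36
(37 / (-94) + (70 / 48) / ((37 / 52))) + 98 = 519905 / 5217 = 99.66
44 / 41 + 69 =2873 / 41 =70.07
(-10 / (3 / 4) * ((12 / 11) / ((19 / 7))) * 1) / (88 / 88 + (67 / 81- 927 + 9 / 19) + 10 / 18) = 90720 / 15644827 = 0.01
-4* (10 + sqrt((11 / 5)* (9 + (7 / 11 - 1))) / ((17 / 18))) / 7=-40 / 7 - 72* sqrt(19) / 119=-8.35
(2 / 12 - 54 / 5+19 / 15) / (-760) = 281 / 22800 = 0.01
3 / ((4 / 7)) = 21 / 4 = 5.25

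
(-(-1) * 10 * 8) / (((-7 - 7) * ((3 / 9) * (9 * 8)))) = -5 / 21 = -0.24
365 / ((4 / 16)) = 1460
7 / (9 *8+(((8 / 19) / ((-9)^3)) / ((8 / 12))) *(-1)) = 32319 / 332428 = 0.10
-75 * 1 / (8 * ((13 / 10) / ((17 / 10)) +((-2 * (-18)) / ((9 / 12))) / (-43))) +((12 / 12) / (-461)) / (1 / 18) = 25237317 / 947816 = 26.63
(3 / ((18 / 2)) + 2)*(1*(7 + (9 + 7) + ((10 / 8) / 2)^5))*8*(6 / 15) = 1765841 / 10240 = 172.45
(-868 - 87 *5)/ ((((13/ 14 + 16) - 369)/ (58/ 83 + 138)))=513.32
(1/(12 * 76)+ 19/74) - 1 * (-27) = 919789/33744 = 27.26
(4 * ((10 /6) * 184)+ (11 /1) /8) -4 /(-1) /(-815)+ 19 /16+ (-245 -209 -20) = 29544373 /39120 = 755.22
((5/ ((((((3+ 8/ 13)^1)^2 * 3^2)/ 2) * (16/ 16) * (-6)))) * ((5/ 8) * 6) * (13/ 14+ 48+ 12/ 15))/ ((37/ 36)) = -2941445/ 1144262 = -2.57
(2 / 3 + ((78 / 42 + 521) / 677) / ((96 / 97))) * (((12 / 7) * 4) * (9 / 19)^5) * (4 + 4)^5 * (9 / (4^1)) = 1433010640306176 / 82139632127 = 17446.03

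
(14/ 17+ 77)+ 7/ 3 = 4088/ 51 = 80.16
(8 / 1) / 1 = 8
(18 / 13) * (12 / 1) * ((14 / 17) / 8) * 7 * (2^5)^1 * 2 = 169344 / 221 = 766.26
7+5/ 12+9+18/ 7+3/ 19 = 30557/ 1596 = 19.15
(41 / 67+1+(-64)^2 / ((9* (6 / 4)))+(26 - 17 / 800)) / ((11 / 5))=479020447 / 3183840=150.45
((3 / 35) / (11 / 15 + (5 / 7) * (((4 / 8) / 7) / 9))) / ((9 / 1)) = 42 / 3259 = 0.01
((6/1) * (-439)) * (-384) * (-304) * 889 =-273352052736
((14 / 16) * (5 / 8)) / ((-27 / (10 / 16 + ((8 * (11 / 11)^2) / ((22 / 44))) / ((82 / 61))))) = -143815 / 566784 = -0.25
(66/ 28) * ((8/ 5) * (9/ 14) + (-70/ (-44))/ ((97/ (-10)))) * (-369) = -35741709/ 47530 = -751.98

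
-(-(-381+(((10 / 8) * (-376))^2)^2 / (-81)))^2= -2381131678013759221321 / 6561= -362922066455381682.87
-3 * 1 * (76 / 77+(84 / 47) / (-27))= -29992 / 10857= -2.76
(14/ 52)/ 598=0.00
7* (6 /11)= 42 /11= 3.82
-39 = -39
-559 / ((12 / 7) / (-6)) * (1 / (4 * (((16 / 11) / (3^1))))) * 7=903903 / 128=7061.74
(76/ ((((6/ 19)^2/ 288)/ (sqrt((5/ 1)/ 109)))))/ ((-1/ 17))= -3731296 * sqrt(545)/ 109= -799155.80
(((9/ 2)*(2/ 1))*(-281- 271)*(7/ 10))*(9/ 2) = -78246/ 5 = -15649.20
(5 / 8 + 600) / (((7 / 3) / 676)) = 2436135 / 14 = 174009.64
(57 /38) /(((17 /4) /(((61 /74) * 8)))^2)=1428864 /395641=3.61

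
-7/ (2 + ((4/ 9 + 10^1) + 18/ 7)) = -0.47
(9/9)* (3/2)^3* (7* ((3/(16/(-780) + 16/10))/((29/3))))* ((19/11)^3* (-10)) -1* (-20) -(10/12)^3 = -40314549815/183422448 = -219.79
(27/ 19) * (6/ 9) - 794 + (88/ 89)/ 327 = -438522332/ 552957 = -793.05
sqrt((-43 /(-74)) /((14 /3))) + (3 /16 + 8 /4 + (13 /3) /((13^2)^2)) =sqrt(33411) /518 + 230701 /105456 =2.54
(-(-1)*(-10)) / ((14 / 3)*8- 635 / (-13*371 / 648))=-72345 / 887308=-0.08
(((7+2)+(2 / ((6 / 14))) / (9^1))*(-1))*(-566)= 145462 / 27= 5387.48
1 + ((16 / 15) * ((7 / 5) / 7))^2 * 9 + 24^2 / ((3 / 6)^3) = 2880881 / 625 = 4609.41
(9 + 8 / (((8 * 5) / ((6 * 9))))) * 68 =6732 / 5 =1346.40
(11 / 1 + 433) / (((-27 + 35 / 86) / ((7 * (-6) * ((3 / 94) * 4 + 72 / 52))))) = 1481844672 / 1397357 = 1060.46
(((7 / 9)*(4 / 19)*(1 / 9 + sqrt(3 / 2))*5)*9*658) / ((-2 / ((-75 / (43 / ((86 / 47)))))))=49000 / 57 + 73500*sqrt(6) / 19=10335.31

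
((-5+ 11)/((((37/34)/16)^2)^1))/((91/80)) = 142049280/124579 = 1140.23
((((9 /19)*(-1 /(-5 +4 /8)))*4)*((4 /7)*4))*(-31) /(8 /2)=-992 /133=-7.46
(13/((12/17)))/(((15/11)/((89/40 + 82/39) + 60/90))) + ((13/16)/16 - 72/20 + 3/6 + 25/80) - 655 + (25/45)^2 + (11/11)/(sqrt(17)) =-305844707/518400 + sqrt(17)/17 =-589.74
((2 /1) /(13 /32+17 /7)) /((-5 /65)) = -5824 /635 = -9.17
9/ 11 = 0.82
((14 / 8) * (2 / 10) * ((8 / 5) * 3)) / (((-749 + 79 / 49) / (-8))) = 8232 / 457775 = 0.02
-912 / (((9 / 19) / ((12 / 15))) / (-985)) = 1517162.67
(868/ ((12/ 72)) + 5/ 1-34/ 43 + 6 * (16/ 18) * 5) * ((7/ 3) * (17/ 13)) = 15985.29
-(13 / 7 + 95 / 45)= -250 / 63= -3.97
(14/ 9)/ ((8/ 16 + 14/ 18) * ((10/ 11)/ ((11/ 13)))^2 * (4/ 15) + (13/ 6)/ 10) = 12298440/ 4822597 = 2.55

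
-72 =-72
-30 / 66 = -5 / 11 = -0.45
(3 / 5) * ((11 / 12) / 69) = 11 / 1380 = 0.01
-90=-90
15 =15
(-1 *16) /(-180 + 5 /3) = 48 /535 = 0.09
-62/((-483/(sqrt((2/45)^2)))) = 124/21735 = 0.01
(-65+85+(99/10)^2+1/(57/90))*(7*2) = 1590533/950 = 1674.25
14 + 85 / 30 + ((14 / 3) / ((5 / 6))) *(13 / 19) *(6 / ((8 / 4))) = 16147 / 570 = 28.33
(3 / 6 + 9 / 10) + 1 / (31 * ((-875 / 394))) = 1.39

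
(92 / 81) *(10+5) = 460 / 27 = 17.04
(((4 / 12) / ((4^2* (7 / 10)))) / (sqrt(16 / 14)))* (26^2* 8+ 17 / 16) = 432725* sqrt(14) / 10752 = 150.59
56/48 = 7/6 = 1.17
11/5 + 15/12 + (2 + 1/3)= 347/60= 5.78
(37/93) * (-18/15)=-74/155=-0.48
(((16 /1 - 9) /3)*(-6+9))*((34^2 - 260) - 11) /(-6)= -2065 /2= -1032.50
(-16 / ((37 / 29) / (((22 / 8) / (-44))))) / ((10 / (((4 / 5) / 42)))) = 29 / 19425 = 0.00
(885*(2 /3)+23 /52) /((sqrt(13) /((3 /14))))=92109*sqrt(13) /9464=35.09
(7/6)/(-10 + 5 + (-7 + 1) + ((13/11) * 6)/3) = -77/570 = -0.14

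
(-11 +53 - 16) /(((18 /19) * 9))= 247 /81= 3.05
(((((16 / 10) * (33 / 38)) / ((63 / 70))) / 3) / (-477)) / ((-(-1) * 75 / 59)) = -5192 / 6117525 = -0.00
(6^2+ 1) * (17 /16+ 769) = 455877 /16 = 28492.31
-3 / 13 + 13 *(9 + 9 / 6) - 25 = 2893 / 26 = 111.27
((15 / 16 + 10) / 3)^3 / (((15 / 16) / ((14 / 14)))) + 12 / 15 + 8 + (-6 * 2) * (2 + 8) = -6169841 / 103680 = -59.51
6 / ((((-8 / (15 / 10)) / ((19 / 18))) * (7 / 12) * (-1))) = 2.04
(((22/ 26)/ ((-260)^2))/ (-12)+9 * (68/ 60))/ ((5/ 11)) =1183216199/ 52728000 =22.44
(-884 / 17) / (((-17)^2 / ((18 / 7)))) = -936 / 2023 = -0.46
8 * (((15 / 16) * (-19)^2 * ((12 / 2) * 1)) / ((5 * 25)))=3249 / 25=129.96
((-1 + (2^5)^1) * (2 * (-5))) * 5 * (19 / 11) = -29450 / 11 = -2677.27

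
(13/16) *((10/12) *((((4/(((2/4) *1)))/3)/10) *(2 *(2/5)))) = 13/90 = 0.14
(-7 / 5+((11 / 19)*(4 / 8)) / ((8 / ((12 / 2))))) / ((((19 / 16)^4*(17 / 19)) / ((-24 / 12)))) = 14729216 / 11077285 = 1.33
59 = 59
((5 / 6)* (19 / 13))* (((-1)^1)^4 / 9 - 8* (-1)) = 6935 / 702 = 9.88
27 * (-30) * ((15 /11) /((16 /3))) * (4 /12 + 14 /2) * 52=-78975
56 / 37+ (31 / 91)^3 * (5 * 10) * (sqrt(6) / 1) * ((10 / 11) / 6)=7447750 * sqrt(6) / 24867843+ 56 / 37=2.25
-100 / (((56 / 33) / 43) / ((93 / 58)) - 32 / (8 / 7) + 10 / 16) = 105573600 / 28874789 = 3.66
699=699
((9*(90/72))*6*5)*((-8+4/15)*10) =-26100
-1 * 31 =-31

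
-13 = -13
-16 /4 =-4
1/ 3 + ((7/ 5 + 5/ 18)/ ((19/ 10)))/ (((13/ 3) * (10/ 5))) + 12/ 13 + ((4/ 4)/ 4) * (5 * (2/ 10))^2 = 1.61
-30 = -30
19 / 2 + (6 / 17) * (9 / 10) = 1669 / 170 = 9.82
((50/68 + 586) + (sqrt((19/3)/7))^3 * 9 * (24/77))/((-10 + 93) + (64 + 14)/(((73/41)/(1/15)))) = 166440 * sqrt(399)/118325053 + 7281385/1066274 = 6.86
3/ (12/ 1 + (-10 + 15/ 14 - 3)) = 42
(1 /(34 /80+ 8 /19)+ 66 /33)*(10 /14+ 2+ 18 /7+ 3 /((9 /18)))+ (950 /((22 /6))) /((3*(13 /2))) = 49.20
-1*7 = -7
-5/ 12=-0.42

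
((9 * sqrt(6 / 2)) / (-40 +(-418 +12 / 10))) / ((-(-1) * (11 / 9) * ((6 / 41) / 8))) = -1.53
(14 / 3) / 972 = 0.00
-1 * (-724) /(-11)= -724 /11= -65.82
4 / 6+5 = 17 / 3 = 5.67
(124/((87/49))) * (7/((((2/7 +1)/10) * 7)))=425320/783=543.19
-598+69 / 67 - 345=-63112 / 67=-941.97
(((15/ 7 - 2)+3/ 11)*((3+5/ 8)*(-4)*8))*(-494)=1833728/ 77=23814.65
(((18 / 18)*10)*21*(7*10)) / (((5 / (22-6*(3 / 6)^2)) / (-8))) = -482160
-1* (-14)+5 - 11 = 8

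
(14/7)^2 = 4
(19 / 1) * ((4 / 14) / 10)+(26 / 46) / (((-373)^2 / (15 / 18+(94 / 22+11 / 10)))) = 2006472493 / 3695961885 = 0.54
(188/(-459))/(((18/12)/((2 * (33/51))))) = -8272/23409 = -0.35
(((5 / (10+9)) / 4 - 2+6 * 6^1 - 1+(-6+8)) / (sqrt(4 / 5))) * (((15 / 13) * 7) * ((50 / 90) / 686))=5125 * sqrt(5) / 44688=0.26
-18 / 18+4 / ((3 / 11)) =41 / 3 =13.67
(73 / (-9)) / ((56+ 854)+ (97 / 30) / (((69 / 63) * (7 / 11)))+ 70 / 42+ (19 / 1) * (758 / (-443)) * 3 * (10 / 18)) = -7437970 / 790574679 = -0.01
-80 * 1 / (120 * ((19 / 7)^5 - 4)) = -33614 / 7226613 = -0.00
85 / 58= 1.47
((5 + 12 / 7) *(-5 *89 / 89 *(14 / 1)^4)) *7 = -9027760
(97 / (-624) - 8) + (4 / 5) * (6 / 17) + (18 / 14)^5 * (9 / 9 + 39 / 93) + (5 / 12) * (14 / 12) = -198993656369 / 82904225040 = -2.40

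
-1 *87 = -87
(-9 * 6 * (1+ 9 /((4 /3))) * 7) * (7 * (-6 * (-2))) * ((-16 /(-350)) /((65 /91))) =-1968624 /125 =-15748.99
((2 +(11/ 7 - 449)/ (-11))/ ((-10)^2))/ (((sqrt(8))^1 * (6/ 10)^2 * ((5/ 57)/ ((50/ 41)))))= 156085 * sqrt(2)/ 37884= 5.83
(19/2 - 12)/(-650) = 1/260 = 0.00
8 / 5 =1.60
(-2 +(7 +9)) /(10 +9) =14 /19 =0.74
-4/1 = -4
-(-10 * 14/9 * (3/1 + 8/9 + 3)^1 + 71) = 2929/81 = 36.16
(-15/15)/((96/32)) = -1/3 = -0.33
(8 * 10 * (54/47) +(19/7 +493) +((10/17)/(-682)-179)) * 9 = 7014071142/1907213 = 3677.65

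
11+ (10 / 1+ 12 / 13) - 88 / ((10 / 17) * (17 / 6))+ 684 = 42453 / 65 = 653.12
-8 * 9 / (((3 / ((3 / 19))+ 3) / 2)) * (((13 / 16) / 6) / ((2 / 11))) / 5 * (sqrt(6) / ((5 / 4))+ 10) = -39 / 4-39 * sqrt(6) / 50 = -11.66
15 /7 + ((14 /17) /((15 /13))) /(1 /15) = 1529 /119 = 12.85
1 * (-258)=-258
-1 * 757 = -757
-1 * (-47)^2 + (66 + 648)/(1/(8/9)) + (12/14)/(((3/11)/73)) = -28243/21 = -1344.90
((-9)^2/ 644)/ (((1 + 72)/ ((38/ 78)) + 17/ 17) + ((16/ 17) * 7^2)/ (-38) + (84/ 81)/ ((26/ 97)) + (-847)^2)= 0.00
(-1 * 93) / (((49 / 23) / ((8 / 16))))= -2139 / 98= -21.83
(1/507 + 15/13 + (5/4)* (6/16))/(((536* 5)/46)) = 606211/21740160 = 0.03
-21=-21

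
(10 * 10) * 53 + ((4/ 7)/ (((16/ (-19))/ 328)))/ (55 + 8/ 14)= 2060142/ 389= 5295.99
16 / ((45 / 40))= 128 / 9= 14.22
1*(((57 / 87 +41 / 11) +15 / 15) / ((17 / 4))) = 404 / 319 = 1.27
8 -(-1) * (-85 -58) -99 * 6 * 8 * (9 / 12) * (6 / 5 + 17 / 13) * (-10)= 1160109 / 13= 89239.15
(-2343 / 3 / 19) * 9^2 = -63261 / 19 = -3329.53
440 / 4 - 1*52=58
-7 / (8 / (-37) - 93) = 259 / 3449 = 0.08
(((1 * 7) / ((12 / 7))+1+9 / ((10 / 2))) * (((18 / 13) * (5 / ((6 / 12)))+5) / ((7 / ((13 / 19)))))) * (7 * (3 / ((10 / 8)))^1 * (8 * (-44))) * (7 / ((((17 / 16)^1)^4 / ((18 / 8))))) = -7352741265408 / 7934495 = -926680.43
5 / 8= 0.62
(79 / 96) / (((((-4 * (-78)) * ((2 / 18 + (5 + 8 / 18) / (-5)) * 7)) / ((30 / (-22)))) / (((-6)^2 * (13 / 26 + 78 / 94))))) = 6665625 / 264968704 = 0.03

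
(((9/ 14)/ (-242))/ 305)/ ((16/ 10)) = -9/ 1653344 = -0.00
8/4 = 2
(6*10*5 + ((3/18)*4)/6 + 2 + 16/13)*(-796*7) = -197755852/117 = -1690220.96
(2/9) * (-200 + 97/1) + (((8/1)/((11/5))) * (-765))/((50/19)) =-106918/99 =-1079.98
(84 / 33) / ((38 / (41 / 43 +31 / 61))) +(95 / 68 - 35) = -33.51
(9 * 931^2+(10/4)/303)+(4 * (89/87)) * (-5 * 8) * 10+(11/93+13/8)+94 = 5665354914887/726392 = 7799307.97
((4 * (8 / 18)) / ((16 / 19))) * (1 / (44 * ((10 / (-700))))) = -665 / 198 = -3.36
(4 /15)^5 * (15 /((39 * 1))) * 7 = 7168 /1974375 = 0.00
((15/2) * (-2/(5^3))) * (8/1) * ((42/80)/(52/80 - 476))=84/79225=0.00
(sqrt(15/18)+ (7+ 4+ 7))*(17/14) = 17*sqrt(30)/84+ 153/7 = 22.97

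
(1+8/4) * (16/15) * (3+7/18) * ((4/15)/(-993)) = -0.00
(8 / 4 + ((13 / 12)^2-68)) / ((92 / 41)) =-382735 / 13248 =-28.89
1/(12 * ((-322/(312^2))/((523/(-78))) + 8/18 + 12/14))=571116/8923669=0.06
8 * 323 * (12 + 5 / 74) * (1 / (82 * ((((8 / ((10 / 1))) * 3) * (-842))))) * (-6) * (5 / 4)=7210975 / 5109256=1.41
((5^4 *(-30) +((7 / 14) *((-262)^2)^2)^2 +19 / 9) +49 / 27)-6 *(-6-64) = 149869791594442289644 / 27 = 5550733022016381097.93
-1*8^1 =-8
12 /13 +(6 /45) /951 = 171206 /185445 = 0.92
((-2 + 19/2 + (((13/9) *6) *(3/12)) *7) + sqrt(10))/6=sqrt(10)/6 + 34/9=4.30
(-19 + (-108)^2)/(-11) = -1058.64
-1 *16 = -16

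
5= 5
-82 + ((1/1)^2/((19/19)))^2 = -81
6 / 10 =3 / 5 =0.60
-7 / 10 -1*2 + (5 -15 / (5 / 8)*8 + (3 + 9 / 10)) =-929 / 5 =-185.80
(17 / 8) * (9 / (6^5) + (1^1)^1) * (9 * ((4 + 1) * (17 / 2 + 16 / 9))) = 13602125 / 13824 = 983.95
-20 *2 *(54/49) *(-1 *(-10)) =-21600/49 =-440.82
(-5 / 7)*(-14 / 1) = 10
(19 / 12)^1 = 19 / 12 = 1.58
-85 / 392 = -0.22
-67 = -67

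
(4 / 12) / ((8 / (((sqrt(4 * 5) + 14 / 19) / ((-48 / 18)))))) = -sqrt(5) / 32 - 7 / 608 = -0.08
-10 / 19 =-0.53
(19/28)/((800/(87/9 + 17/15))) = 513/56000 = 0.01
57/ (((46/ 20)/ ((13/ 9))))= 2470/ 69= 35.80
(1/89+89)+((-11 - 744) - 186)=-75827/89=-851.99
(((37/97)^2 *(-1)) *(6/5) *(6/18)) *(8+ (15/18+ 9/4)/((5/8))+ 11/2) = -757057/705675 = -1.07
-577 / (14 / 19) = -10963 / 14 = -783.07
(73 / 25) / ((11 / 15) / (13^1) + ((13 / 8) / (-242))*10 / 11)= 30314856 / 522265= 58.04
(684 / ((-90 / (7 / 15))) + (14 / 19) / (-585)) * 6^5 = -170360064 / 6175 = -27588.67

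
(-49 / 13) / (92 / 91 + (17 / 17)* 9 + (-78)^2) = -343 / 554555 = -0.00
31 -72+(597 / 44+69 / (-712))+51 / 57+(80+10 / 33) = 23959147 / 446424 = 53.67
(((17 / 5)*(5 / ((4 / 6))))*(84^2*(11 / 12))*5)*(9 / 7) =1060290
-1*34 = -34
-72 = -72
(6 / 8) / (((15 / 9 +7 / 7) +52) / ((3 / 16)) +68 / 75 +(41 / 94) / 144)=253800 / 98970241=0.00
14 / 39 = 0.36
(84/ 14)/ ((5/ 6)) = 36/ 5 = 7.20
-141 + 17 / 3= -135.33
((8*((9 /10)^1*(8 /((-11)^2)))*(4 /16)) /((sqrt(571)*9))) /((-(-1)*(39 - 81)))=-4*sqrt(571) /7254555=-0.00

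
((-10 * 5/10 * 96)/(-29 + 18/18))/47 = 120/329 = 0.36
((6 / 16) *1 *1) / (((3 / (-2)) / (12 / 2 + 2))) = -2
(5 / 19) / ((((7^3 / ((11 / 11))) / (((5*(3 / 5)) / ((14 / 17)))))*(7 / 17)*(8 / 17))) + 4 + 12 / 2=51166975 / 5109328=10.01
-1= -1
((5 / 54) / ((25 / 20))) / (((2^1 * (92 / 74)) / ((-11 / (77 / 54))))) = -37 / 161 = -0.23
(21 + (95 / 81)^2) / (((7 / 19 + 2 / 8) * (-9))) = -11157256 / 2775303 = -4.02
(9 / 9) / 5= 1 / 5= 0.20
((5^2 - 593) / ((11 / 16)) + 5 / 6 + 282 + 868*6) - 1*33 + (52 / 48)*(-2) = 152773 / 33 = 4629.48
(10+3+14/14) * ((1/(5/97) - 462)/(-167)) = 30982/835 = 37.10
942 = 942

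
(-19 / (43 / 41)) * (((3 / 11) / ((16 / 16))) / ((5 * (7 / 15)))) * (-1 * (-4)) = -28044 / 3311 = -8.47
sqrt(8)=2*sqrt(2)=2.83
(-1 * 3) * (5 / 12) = -5 / 4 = -1.25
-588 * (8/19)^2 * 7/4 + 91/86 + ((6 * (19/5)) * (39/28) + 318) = 168.39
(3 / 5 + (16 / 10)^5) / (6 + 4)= 1.11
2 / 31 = 0.06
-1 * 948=-948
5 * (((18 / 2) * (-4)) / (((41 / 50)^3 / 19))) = -427500000 / 68921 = -6202.75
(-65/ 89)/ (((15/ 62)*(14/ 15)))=-2015/ 623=-3.23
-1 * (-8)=8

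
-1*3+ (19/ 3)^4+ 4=130402/ 81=1609.90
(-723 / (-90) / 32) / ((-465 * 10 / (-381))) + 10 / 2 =7470607 / 1488000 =5.02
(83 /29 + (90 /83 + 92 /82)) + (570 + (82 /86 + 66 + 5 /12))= 32714570017 /50922492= 642.44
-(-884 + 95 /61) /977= 53829 /59597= 0.90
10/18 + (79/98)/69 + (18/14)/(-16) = 79015/162288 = 0.49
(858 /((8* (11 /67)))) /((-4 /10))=-13065 /8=-1633.12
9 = 9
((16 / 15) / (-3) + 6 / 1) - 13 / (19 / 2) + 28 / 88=4.59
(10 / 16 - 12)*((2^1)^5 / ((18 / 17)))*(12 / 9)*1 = -12376 / 27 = -458.37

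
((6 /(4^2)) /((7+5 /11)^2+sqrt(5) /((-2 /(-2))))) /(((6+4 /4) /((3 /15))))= 610203 /3159727970-43923*sqrt(5) /12638911880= 0.00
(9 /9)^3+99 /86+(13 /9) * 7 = 9491 /774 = 12.26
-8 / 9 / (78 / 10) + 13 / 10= 4163 / 3510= 1.19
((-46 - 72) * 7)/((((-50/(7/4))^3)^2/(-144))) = 437301333/2000000000000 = 0.00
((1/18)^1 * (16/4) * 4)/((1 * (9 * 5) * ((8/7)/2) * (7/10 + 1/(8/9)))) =112/5913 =0.02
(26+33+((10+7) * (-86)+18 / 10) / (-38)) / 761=0.13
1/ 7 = 0.14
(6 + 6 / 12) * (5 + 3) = 52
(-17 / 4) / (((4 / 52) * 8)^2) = -2873 / 256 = -11.22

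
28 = 28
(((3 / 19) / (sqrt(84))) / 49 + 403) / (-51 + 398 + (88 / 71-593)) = -1.65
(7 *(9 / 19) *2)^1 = 126 / 19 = 6.63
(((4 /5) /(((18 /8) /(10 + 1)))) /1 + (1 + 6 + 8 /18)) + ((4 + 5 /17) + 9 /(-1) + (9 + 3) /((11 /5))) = 101857 /8415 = 12.10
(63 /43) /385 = 0.00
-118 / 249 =-0.47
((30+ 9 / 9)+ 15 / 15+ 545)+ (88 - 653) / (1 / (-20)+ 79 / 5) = 34091 / 63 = 541.13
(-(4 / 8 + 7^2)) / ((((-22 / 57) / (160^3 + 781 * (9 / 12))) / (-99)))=-52013325121.31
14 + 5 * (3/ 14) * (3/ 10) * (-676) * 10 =-15112/ 7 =-2158.86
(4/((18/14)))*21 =196/3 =65.33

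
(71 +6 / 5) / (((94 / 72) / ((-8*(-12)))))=1247616 / 235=5309.00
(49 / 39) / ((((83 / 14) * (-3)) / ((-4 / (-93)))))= -2744 / 903123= -0.00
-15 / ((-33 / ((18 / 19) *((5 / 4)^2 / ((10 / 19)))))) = 225 / 176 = 1.28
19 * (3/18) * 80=760/3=253.33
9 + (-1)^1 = 8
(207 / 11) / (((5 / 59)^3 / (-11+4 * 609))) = 4123804941 / 55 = 74978271.65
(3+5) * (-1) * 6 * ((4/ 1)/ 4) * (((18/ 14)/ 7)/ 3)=-144/ 49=-2.94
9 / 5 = 1.80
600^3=216000000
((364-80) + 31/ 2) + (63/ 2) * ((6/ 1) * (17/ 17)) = 977/ 2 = 488.50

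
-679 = -679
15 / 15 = 1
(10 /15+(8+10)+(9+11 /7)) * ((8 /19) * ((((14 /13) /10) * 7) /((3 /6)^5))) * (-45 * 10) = -33008640 /247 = -133638.22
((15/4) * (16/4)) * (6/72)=5/4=1.25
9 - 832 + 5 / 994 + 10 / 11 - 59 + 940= 644167 / 10934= 58.91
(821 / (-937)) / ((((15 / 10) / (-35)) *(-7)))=-8210 / 2811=-2.92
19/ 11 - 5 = -36/ 11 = -3.27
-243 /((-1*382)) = 243 /382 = 0.64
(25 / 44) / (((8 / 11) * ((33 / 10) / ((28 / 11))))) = 875 / 1452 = 0.60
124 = 124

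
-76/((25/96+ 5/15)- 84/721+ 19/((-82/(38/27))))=-277299072/551455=-502.85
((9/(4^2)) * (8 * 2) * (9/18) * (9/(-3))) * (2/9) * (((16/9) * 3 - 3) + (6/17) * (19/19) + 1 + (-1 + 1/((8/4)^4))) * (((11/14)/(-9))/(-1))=-0.72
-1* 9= -9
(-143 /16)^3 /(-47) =15.19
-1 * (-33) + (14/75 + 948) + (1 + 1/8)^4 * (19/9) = 302459369/307200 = 984.57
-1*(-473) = 473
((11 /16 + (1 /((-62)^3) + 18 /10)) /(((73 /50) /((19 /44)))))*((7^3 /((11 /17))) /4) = 97.50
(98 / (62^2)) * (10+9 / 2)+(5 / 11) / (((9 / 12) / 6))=169391 / 42284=4.01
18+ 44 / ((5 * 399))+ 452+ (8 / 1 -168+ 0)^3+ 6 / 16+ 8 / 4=-65364620543 / 15960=-4095527.60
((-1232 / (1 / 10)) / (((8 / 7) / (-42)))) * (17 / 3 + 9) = 6640480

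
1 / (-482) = -1 / 482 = -0.00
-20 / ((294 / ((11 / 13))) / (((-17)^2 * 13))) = -31790 / 147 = -216.26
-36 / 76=-0.47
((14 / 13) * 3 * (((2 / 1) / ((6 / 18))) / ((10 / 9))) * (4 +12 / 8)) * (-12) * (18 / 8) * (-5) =168399 / 13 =12953.77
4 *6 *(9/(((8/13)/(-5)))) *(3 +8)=-19305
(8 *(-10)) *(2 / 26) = -80 / 13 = -6.15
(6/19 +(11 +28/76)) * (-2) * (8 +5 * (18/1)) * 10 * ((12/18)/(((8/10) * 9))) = -362600/171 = -2120.47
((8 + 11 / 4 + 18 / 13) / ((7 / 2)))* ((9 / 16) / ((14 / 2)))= 5679 / 20384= 0.28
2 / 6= 1 / 3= 0.33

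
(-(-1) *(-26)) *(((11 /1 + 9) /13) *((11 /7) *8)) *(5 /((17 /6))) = -105600 /119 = -887.39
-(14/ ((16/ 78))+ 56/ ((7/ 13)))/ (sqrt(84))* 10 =-3445* sqrt(21)/ 84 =-187.94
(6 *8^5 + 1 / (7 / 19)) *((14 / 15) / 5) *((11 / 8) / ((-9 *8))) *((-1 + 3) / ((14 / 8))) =-605561 / 756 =-801.01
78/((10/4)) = 156/5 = 31.20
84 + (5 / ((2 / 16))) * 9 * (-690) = -248316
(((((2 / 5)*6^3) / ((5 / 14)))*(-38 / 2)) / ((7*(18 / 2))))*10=-3648 / 5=-729.60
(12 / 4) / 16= 3 / 16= 0.19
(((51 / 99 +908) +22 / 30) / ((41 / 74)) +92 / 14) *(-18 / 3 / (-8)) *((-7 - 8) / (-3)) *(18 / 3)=117036987 / 3157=37072.22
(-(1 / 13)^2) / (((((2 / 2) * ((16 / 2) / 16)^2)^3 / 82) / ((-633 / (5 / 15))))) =9965952 / 169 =58970.13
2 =2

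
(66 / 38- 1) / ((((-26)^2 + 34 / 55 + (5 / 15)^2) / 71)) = 492030 / 6364639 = 0.08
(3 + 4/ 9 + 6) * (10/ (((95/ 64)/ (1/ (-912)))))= -680/ 9747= -0.07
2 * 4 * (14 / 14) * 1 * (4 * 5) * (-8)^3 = -81920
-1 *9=-9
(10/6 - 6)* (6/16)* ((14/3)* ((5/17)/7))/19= -65/3876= -0.02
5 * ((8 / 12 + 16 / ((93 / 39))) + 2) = 4360 / 93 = 46.88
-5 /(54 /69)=-115 /18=-6.39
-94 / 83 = -1.13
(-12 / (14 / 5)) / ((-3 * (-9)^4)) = 10 / 45927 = 0.00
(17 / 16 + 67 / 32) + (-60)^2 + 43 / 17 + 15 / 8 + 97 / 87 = 170791399 / 47328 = 3608.68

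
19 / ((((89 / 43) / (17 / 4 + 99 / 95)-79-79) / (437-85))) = -289165712 / 6814457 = -42.43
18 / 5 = 3.60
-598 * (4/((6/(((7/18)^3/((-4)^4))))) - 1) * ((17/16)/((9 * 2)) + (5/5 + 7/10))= 339170906243/322486272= 1051.74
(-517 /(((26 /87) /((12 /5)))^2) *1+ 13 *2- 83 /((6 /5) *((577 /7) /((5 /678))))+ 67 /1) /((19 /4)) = -329742833096633 /47106092475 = -7000.00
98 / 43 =2.28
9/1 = 9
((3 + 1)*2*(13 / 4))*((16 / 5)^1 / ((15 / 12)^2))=6656 / 125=53.25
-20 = -20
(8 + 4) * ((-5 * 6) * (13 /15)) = -312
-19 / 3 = -6.33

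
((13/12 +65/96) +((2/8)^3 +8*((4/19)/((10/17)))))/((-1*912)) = -84619/16634880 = -0.01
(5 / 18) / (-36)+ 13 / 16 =1043 / 1296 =0.80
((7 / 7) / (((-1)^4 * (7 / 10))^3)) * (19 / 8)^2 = 45125 / 2744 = 16.44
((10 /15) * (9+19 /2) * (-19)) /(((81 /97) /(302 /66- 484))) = 1078849811 /8019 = 134536.70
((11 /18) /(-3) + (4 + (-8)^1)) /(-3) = 227 /162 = 1.40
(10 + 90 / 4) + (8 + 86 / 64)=1339 / 32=41.84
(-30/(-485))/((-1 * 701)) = -6/67997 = -0.00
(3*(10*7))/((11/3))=630/11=57.27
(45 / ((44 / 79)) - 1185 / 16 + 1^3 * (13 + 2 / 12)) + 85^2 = 3825307 / 528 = 7244.90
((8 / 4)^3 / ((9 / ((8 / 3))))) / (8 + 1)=64 / 243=0.26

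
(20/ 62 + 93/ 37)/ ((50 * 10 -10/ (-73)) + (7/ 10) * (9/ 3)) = 2374690/ 420528051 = 0.01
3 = 3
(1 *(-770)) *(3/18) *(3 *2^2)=-1540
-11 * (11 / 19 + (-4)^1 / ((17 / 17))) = 715 / 19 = 37.63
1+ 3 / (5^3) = 128 / 125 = 1.02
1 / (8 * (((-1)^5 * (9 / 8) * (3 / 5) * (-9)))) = 0.02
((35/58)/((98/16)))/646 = 10/65569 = 0.00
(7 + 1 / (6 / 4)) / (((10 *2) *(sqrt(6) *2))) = 23 *sqrt(6) / 720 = 0.08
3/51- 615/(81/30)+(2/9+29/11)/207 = -79328146/348381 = -227.71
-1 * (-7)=7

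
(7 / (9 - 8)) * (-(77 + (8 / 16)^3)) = -4319 / 8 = -539.88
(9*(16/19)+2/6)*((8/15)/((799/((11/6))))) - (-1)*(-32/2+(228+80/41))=17978457424/84026835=213.96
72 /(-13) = -72 /13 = -5.54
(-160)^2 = 25600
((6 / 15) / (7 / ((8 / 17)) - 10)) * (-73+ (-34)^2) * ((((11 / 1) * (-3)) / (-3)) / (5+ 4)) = 63536 / 585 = 108.61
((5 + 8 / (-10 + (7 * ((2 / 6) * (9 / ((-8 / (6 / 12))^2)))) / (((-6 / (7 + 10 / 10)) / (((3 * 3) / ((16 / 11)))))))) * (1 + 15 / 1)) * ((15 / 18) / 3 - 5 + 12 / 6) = -6072472 / 32799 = -185.14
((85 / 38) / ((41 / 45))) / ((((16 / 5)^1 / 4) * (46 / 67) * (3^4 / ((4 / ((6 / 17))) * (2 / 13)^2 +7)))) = 524651875 / 1308084336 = 0.40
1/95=0.01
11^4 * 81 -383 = 1185538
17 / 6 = 2.83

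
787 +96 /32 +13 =803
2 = 2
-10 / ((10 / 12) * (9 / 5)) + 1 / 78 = -173 / 26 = -6.65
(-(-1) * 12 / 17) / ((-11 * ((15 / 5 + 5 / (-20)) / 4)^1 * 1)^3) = -0.00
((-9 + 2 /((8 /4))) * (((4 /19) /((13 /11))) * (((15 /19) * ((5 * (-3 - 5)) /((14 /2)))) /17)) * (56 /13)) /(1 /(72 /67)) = 121651200 /69489251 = 1.75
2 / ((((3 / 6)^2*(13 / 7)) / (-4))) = -224 / 13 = -17.23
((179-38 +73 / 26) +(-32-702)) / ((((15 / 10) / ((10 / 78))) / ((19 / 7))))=-161975 / 1183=-136.92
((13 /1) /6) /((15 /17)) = 221 /90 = 2.46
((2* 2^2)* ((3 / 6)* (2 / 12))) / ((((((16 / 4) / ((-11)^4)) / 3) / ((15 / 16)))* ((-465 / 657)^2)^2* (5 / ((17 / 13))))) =1717581588613011 / 240115460000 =7153.15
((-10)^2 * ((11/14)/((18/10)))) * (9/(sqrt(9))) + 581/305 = 132.86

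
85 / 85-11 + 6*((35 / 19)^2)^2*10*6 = 538921790 / 130321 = 4135.34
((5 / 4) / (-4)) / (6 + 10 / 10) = -0.04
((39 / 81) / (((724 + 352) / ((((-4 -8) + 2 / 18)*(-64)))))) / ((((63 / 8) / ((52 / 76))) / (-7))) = -2314624 / 11177757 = -0.21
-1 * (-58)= 58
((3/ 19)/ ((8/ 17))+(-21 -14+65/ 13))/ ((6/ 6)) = -4509/ 152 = -29.66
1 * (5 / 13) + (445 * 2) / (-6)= -5770 / 39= -147.95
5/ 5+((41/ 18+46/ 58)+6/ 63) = 15223/ 3654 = 4.17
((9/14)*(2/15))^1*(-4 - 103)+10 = 29/35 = 0.83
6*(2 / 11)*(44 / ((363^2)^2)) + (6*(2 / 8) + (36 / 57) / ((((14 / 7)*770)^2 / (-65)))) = 161648310595097 / 107766783833940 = 1.50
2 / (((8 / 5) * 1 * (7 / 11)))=55 / 28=1.96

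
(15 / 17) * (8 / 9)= 40 / 51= 0.78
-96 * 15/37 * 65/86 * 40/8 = -234000/1591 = -147.08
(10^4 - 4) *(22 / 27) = 73304 / 9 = 8144.89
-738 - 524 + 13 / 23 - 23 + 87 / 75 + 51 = -1232.27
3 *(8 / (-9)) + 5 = 7 / 3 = 2.33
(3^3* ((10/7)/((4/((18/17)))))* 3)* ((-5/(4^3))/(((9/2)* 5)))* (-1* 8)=405/476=0.85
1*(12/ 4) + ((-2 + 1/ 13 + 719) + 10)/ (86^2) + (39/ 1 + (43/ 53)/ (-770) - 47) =-4809349411/ 980949970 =-4.90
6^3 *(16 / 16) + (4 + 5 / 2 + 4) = 453 / 2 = 226.50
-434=-434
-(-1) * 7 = 7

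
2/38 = 1/19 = 0.05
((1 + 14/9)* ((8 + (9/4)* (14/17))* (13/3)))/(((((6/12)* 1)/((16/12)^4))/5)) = 128211200/37179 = 3448.48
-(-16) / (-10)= -8 / 5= -1.60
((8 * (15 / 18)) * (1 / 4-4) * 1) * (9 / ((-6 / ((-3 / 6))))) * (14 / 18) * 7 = -1225 / 12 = -102.08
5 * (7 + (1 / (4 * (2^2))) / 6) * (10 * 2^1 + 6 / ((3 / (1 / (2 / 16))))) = 10095 / 8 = 1261.88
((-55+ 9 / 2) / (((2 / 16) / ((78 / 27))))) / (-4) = 2626 / 9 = 291.78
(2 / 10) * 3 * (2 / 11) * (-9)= -54 / 55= -0.98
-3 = -3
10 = 10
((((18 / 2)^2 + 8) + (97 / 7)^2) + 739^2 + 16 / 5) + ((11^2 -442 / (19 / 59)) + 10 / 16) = 20301546843 / 37240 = 545154.32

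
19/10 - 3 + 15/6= 7/5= 1.40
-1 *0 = 0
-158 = -158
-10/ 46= -5/ 23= -0.22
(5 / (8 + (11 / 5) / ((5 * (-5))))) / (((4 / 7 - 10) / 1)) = -4375 / 65274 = -0.07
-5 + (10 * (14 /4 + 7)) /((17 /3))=13.53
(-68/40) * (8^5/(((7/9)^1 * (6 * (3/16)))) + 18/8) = -17826863/280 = -63667.37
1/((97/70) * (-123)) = -70/11931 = -0.01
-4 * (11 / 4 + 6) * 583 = -20405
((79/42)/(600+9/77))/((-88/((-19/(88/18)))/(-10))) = -7505/5421856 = -0.00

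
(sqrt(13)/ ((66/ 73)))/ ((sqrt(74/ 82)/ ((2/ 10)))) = 73 * sqrt(19721)/ 12210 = 0.84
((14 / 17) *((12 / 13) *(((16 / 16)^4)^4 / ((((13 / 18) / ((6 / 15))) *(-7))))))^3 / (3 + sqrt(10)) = 1934917632 / 2964264077125- 644972544 *sqrt(10) / 2964264077125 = -0.00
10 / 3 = 3.33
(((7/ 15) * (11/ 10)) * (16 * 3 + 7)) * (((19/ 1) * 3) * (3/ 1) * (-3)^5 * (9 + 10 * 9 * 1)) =-1161447903/ 10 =-116144790.30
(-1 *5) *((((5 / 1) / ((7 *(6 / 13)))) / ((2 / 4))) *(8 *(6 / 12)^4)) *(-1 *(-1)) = -325 / 42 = -7.74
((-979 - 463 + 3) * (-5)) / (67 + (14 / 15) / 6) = 323775 / 3022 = 107.14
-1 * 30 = -30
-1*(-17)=17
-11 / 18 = -0.61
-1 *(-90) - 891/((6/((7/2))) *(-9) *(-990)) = 10793/120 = 89.94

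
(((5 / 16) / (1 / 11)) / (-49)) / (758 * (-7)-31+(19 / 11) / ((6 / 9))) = 0.00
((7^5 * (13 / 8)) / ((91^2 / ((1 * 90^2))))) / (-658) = -99225 / 2444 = -40.60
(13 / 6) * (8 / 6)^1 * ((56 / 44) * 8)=2912 / 99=29.41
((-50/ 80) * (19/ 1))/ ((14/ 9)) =-855/ 112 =-7.63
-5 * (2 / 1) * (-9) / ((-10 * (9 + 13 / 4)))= -36 / 49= -0.73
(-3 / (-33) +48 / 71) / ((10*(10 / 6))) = 0.05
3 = 3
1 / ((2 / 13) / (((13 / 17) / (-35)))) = -169 / 1190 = -0.14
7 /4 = 1.75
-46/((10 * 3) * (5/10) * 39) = -46/585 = -0.08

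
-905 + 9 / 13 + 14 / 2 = -11665 / 13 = -897.31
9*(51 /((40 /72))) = 4131 /5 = 826.20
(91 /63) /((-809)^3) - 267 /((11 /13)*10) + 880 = 444738458828539 /524180377710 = 848.45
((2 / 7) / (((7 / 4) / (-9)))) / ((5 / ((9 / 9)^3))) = -72 / 245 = -0.29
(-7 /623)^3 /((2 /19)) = -19 /1409938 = -0.00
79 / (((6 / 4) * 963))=0.05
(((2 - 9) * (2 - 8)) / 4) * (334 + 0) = 3507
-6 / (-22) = 3 / 11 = 0.27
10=10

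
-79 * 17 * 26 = -34918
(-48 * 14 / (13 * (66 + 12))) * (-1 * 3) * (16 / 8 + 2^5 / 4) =3360 / 169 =19.88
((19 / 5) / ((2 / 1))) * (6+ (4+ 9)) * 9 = 3249 / 10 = 324.90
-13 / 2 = -6.50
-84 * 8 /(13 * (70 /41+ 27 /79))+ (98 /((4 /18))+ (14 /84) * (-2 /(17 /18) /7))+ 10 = 4371080951 /10267439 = 425.72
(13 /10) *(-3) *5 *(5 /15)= -13 /2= -6.50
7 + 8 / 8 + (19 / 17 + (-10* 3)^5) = -413099845 / 17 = -24299990.88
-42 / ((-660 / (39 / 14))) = 39 / 220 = 0.18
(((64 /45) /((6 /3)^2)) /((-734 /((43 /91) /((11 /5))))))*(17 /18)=-2924 /29756727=-0.00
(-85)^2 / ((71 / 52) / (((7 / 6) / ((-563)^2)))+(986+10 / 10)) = 1314950 / 67694031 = 0.02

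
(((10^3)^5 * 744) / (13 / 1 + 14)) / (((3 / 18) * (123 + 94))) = 761904761904761.90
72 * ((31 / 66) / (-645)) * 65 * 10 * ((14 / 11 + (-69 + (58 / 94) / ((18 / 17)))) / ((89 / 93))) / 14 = 78062135710 / 457047129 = 170.80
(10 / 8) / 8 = 0.16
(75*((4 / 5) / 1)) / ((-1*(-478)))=30 / 239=0.13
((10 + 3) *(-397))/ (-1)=5161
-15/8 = -1.88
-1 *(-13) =13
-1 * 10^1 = -10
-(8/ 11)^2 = -64/ 121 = -0.53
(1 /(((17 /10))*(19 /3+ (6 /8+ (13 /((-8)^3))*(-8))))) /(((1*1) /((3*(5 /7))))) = 28800 /166481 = 0.17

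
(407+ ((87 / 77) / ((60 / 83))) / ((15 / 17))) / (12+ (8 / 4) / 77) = 9442619 / 277800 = 33.99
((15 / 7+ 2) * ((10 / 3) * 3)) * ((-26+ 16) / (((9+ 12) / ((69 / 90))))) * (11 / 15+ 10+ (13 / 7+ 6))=-2603968 / 9261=-281.18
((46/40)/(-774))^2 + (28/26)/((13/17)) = 57032124601/40497537600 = 1.41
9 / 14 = 0.64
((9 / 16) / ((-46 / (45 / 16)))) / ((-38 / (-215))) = -87075 / 447488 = -0.19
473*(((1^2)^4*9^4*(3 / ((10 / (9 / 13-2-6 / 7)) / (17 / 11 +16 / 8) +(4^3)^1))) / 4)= 5502244869 / 148216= 37123.15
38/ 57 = 2/ 3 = 0.67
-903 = -903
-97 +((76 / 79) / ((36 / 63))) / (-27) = -207034 / 2133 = -97.06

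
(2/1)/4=1/2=0.50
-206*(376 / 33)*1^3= -2347.15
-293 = -293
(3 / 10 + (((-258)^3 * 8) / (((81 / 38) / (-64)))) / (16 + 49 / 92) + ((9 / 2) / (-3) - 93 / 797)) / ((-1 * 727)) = -343203.62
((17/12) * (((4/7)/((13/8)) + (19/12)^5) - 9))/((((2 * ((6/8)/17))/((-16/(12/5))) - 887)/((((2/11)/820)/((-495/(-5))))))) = -0.00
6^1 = 6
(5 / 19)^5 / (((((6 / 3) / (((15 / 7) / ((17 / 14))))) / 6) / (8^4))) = 1152000000 / 42093683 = 27.37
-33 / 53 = -0.62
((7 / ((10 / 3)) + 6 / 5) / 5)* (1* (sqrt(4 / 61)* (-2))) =-66* sqrt(61) / 1525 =-0.34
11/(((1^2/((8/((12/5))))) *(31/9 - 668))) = -330/5981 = -0.06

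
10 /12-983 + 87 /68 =-980.89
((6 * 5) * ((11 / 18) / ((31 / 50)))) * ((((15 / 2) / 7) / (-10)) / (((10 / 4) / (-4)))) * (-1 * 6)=-6600 / 217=-30.41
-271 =-271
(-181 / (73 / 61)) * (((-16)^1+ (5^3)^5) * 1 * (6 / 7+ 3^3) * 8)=-525633544646291640 / 511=-1028637073671803.60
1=1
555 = 555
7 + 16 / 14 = 57 / 7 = 8.14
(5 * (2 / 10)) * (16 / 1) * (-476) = -7616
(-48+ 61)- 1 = 12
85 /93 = 0.91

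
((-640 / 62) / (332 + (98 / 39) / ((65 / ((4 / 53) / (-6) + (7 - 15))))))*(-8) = 9921600 / 39850717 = 0.25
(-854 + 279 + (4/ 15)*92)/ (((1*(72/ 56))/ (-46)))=2658754/ 135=19694.47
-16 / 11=-1.45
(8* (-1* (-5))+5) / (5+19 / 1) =15 / 8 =1.88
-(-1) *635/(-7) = -635/7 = -90.71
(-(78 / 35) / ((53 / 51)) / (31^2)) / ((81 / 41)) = -18122 / 16043895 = -0.00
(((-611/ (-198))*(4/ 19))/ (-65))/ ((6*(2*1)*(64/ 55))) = -47/ 65664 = -0.00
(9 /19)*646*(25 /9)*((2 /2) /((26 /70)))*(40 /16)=74375 /13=5721.15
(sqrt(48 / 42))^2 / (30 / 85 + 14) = 34 / 427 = 0.08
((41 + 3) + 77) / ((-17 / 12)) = -1452 / 17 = -85.41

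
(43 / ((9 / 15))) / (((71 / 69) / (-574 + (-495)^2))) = 1208810195 / 71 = 17025495.70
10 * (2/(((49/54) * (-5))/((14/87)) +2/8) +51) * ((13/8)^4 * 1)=3658235685/1030144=3551.19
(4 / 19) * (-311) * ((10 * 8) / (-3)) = 99520 / 57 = 1745.96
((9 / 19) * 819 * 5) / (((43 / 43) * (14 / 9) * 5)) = 9477 / 38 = 249.39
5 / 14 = 0.36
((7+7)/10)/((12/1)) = 7/60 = 0.12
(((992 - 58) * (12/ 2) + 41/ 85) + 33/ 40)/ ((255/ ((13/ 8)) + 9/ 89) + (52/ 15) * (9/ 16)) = 4410031613/ 125074542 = 35.26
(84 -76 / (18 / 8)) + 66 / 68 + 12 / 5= 81997 / 1530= 53.59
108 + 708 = 816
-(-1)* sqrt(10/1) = sqrt(10) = 3.16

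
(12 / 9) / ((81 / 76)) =304 / 243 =1.25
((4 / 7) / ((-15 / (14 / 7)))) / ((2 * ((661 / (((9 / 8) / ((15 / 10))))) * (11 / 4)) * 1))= -4 / 254485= -0.00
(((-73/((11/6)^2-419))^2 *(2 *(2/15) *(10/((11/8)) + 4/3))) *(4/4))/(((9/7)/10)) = 1356038656/2462805059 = 0.55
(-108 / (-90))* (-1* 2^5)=-192 / 5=-38.40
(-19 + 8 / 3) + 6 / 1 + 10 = -1 / 3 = -0.33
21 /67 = 0.31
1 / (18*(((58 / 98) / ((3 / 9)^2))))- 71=-333509 / 4698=-70.99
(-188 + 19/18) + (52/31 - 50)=-131279/558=-235.27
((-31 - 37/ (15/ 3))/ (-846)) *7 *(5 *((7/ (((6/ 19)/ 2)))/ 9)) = 29792/ 3807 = 7.83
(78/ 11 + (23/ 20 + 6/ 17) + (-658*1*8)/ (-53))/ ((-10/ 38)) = -406425827/ 991100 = -410.08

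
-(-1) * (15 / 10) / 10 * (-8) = -6 / 5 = -1.20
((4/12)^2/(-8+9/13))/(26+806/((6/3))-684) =13/218025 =0.00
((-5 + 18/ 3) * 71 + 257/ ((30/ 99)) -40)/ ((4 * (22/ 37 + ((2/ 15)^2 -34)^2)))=3293328375/ 17313459536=0.19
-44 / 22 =-2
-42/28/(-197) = 3/394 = 0.01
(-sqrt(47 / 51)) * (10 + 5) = -5 * sqrt(2397) / 17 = -14.40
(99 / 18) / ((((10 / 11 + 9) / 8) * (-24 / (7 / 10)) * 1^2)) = -847 / 6540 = -0.13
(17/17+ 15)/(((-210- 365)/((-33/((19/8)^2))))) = 33792/207575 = 0.16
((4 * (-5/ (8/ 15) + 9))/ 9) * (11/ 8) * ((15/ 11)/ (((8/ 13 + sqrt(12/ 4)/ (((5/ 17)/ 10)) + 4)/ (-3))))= 0.01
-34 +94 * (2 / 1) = 154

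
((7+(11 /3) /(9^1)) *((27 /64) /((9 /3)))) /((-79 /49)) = -0.65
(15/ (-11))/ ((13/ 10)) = -1.05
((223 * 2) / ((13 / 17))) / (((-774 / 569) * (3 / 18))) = -4314158 / 1677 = -2572.55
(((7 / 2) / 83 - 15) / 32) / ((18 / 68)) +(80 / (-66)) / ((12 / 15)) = -862721 / 262944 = -3.28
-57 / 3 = -19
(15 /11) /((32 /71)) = 1065 /352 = 3.03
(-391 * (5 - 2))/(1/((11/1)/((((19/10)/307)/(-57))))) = 118836630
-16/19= -0.84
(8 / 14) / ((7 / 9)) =36 / 49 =0.73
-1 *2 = -2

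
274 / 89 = 3.08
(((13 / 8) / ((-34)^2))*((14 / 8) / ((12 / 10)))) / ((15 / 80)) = 455 / 41616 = 0.01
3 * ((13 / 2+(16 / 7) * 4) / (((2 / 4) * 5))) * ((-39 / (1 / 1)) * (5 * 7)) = -25623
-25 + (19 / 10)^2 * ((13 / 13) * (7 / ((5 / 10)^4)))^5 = 1590513368463 / 25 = 63620534738.52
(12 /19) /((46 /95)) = 30 /23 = 1.30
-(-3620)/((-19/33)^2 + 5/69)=8961.27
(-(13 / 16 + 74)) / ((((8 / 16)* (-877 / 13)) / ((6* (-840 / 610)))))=-18.33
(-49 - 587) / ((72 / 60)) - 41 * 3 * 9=-1637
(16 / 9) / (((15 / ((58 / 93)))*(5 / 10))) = 1856 / 12555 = 0.15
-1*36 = -36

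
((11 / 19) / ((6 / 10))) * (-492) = -9020 / 19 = -474.74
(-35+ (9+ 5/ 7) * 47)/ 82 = 2951/ 574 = 5.14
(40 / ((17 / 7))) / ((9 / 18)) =560 / 17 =32.94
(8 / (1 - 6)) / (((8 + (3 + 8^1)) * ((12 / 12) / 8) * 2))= -32 / 95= -0.34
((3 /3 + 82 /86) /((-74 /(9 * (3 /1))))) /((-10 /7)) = 3969 /7955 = 0.50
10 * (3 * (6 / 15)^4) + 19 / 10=667 / 250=2.67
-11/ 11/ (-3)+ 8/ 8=4/ 3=1.33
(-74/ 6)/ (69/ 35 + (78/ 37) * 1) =-47915/ 15849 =-3.02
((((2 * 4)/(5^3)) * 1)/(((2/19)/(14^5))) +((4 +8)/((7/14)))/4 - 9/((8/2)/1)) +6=163503371/500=327006.74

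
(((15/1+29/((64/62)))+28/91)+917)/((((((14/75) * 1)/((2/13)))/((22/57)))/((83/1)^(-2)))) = 109869925/2477504848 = 0.04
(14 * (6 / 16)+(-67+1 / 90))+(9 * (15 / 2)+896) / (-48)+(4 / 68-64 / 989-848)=-22511555837 / 24210720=-929.82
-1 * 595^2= -354025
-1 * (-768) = 768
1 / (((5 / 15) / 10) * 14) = 15 / 7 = 2.14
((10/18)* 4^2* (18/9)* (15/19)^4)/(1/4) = 3600000/130321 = 27.62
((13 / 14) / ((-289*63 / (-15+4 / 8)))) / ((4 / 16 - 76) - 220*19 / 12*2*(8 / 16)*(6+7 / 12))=-377 / 1207678402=-0.00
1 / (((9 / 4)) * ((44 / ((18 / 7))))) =2 / 77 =0.03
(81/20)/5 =81/100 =0.81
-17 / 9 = -1.89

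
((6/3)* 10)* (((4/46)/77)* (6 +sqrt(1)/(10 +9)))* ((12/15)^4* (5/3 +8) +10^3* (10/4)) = 37559392/109725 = 342.30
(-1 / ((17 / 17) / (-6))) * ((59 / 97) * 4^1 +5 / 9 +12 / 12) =6964 / 291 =23.93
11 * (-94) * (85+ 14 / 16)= -355179 / 4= -88794.75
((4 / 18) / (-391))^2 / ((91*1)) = 4 / 1126885851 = 0.00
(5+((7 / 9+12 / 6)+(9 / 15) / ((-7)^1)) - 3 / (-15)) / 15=2486 / 4725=0.53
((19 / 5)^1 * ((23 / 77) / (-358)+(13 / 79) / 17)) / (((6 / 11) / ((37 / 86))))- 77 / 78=-36146962063 / 37626938440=-0.96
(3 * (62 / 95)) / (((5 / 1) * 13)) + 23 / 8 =143513 / 49400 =2.91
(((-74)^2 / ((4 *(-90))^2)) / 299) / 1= 1369 / 9687600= 0.00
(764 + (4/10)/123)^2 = 220770299044/378225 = 583700.97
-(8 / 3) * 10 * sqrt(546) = -80 * sqrt(546) / 3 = -623.11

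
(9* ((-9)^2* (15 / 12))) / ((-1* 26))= -3645 / 104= -35.05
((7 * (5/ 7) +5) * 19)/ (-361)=-10/ 19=-0.53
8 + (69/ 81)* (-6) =26/ 9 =2.89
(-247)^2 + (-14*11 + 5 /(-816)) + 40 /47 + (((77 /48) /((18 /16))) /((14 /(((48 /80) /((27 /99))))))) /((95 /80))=1995527764531 /32790960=60856.03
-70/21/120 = -1/36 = -0.03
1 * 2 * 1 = 2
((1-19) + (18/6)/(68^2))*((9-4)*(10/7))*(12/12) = -2080725/16184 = -128.57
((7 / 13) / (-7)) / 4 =-1 / 52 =-0.02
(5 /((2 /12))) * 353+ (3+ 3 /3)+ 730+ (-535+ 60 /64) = 172639 /16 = 10789.94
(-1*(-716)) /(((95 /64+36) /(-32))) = -611.24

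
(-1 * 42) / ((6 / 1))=-7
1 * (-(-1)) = 1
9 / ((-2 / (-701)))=6309 / 2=3154.50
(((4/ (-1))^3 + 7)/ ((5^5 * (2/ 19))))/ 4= -1083/ 25000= -0.04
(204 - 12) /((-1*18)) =-32 /3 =-10.67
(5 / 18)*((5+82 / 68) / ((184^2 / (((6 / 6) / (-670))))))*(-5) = 1055 / 2776462848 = 0.00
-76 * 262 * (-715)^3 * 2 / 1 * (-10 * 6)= -873402146760000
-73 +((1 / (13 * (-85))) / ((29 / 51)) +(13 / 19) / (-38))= -99377481 / 1360970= -73.02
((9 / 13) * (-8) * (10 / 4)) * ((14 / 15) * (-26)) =336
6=6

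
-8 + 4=-4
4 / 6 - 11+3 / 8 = -239 / 24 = -9.96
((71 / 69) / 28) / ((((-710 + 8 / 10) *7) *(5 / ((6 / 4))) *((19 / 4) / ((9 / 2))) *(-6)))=71 / 202481328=0.00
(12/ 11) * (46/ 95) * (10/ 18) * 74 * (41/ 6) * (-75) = -6978200/ 627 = -11129.51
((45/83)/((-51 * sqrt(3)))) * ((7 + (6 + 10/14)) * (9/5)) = -864 * sqrt(3)/9877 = -0.15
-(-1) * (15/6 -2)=1/2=0.50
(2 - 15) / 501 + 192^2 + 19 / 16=295511135 / 8016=36865.16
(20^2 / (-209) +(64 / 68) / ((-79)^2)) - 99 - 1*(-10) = -2015945753 / 22174273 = -90.91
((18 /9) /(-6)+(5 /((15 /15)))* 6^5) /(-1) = -116639 /3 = -38879.67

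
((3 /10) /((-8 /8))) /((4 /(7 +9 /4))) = -111 /160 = -0.69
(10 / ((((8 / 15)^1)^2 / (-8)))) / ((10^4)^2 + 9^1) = -1125 / 400000036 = -0.00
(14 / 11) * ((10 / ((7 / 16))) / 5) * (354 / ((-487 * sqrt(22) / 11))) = -11328 * sqrt(22) / 5357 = -9.92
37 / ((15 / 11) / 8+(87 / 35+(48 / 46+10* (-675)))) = -2621080 / 477907917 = -0.01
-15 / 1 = -15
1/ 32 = 0.03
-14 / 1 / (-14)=1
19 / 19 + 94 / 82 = 88 / 41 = 2.15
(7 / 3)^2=5.44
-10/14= -5/7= -0.71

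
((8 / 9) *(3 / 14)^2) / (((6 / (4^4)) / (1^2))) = 256 / 147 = 1.74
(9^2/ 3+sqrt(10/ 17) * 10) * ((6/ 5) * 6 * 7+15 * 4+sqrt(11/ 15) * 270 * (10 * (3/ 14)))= 6 * (644+225 * sqrt(165)) * (10 * sqrt(170)+459)/ 595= 21004.92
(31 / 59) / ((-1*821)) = -31 / 48439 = -0.00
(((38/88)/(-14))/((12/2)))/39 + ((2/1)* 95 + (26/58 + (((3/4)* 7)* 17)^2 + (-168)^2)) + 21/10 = 380209064359/10450440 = 36382.11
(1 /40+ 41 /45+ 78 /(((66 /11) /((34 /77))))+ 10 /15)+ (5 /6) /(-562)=57185719 /7789320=7.34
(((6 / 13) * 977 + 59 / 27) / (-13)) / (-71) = 159041 / 323973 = 0.49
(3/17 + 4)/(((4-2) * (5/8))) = 284/85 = 3.34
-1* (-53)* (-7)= -371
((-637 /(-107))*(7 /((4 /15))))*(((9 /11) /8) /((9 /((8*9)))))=601965 /4708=127.86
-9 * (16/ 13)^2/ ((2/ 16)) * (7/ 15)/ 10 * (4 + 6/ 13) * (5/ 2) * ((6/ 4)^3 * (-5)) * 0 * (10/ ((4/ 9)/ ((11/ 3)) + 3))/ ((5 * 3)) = 0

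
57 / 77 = 0.74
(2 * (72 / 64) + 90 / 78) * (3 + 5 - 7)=177 / 52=3.40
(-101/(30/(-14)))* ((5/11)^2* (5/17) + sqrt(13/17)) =44.08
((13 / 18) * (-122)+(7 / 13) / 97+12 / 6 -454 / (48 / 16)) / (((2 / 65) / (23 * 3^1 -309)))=538938800 / 291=1852023.37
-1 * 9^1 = -9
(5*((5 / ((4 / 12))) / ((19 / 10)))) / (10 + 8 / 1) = 125 / 57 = 2.19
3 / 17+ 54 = 921 / 17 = 54.18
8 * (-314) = -2512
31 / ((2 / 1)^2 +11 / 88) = 248 / 33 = 7.52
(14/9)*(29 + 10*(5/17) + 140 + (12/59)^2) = 142483754/532593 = 267.53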